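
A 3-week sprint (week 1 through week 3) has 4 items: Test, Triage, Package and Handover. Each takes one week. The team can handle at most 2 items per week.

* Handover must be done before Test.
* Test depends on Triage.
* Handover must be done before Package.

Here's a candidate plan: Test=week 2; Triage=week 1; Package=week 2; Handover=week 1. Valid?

Yes, all constraints hold

Handover must be done before Package — holds.
Test depends on Triage — holds.
Handover must be done before Test — holds.
The team can handle at most 2 items per week — holds.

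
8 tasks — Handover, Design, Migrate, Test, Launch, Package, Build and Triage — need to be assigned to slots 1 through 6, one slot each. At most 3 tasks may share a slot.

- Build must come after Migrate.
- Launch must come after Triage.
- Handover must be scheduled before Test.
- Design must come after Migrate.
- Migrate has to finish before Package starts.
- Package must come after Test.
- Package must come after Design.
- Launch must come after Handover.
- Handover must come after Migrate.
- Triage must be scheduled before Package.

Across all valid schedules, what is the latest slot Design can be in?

Precedence pushes Design to at least 2; downstream work caps Design at 5.
Design at 5 is achievable: Launch=3, Handover=2, Design=5, Migrate=1, Build=2, Test=3, Triage=1, Package=6.

5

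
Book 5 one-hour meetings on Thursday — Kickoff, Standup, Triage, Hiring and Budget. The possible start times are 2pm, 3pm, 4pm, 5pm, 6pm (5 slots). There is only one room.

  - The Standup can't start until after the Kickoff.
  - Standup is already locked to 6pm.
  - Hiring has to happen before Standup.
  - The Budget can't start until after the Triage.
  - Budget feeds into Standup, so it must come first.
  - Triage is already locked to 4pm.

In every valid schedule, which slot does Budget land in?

5pm

Triage is fixed at 4pm and must come before Budget, so Budget is at least 5pm.
Standup is fixed at 6pm and must come after Budget, so Budget is at most 5pm.
So Budget must be 5pm.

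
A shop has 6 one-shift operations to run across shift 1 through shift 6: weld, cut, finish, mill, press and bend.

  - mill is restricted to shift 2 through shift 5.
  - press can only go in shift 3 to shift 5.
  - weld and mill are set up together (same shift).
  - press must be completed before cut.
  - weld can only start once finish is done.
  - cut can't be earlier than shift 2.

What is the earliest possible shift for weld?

shift 2

Precedence pushes weld to at least shift 2; weld must be in the same shift as mill, which can't be after shift 5, so weld is at most shift 5.
weld at shift 2 is achievable: bend -> shift 1; weld -> shift 2; mill -> shift 2; finish -> shift 1; press -> shift 3; cut -> shift 4.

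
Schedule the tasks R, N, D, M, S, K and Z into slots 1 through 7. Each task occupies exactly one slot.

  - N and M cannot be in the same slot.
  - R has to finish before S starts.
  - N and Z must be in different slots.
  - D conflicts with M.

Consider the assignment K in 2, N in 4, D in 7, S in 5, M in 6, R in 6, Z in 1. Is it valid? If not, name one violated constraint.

D conflicts with M — holds.
N and M cannot be in the same slot — holds.
R has to finish before S starts — violated.
N and Z must be in different slots — holds.

Invalid. R has to finish before S starts.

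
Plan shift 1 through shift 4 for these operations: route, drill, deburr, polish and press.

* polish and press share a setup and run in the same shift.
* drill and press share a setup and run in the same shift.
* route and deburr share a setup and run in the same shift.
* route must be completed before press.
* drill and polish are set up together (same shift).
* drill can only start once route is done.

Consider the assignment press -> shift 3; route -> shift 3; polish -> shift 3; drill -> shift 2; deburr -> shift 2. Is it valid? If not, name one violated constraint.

route must be completed before press — violated.
drill can only start once route is done — violated.
drill and polish are set up together (same shift) — violated.
route and deburr share a setup and run in the same shift — violated.
polish and press share a setup and run in the same shift — holds.
drill and press share a setup and run in the same shift — violated.

No. drill can only start once route is done is not satisfied.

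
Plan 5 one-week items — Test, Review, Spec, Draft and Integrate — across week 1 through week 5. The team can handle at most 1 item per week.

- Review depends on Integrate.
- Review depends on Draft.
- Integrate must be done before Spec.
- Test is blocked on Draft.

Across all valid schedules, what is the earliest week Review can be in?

week 3

Precedence pushes Review to at least week 2.
Review at week 3 is achievable: Spec=week 5; Review=week 3; Test=week 4; Integrate=week 2; Draft=week 1.
Nothing earlier works — the capacity limit rule out every week before week 3.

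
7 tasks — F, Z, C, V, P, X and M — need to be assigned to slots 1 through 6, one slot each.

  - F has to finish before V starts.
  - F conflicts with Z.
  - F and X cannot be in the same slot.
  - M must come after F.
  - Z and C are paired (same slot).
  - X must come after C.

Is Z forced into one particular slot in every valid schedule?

Z can be 1 (e.g. P=1, F=2, C=1, X=3, Z=1, M=3, V=3) or 2 (e.g. V -> 2, P -> 1, X -> 3, F -> 1, Z -> 2, M -> 2, C -> 2).

No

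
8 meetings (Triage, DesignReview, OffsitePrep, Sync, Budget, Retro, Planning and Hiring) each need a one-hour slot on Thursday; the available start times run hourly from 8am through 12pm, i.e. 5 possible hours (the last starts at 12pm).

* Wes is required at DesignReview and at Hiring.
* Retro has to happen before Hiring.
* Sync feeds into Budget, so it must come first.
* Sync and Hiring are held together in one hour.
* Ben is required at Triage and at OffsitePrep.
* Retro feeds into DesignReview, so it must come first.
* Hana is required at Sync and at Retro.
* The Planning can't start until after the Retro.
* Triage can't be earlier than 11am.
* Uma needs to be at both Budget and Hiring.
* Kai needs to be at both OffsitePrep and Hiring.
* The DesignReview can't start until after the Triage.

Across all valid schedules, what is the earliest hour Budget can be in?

10am

Precedence pushes Budget to at least 10am.
Budget at 10am is achievable: OffsitePrep=8am; Planning=9am; Retro=8am; Budget=10am; DesignReview=12pm; Hiring=9am; Triage=11am; Sync=9am.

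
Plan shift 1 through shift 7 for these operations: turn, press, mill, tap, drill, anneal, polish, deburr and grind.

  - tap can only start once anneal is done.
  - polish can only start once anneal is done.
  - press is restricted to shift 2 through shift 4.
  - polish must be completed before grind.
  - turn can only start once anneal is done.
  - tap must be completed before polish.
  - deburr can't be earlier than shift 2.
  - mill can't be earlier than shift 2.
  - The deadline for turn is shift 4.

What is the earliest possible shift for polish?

shift 3

Precedence pushes polish to at least shift 3; downstream work caps polish at shift 6.
polish at shift 3 is achievable: deburr -> shift 2, drill -> shift 1, mill -> shift 2, grind -> shift 4, polish -> shift 3, turn -> shift 2, press -> shift 2, tap -> shift 2, anneal -> shift 1.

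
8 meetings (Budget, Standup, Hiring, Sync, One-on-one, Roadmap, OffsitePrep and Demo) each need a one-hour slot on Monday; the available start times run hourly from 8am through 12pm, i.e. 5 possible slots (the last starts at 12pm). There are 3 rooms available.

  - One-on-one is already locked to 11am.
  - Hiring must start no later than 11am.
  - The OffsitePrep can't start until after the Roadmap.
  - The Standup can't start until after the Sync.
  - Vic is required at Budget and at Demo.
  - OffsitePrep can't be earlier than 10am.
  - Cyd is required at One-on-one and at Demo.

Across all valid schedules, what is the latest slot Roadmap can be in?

11am

Downstream work caps Roadmap at 11am.
Roadmap at 11am is achievable: Demo -> 9am, Standup -> 9am, Budget -> 8am, Hiring -> 8am, Sync -> 8am, Roadmap -> 11am, One-on-one -> 11am, OffsitePrep -> 12pm.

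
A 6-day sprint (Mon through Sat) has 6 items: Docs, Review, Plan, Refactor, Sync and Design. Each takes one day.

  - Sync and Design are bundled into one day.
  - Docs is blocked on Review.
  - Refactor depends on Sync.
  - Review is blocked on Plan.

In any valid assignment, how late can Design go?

Fri

Design must be in the same day as Sync, which can't be after Fri, so Design is at most Fri.
Design at Fri is achievable: Sync=Fri, Review=Tue, Plan=Mon, Docs=Wed, Refactor=Sat, Design=Fri.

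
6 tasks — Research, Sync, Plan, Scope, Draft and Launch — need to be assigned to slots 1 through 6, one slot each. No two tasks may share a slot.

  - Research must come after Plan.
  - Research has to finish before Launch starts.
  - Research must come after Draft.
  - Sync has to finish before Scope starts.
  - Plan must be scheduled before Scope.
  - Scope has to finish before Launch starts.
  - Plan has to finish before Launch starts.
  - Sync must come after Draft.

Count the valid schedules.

Splitting on Research: it can be 3 (2), 4 (3), 5 (3). Listing each branch's schedules as (Sync, Plan, Scope, Draft, Launch):
Research=3: (4,1,5,2,6) (4,2,5,1,6) — 2.
Research=4: (2,3,5,1,6) (3,1,5,2,6) (3,2,5,1,6) — 3.
Research=5: (2,3,4,1,6) (3,1,4,2,6) (3,2,4,1,6) — 3.
Summing: 2 + 3 + 3 = 8.

8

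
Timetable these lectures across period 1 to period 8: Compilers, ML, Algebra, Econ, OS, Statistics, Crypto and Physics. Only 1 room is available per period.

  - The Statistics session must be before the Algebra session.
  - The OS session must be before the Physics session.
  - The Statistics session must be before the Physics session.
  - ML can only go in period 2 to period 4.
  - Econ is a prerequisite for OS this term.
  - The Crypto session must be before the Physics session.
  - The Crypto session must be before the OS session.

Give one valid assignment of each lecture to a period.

Statistics in period 5; OS in period 4; Algebra in period 7; ML in period 2; Compilers in period 8; Physics in period 6; Crypto in period 1; Econ in period 3

Checking: Crypto(period 1) before OS(period 4); OS(period 4) before Physics(period 6); Crypto(period 1) before Physics(period 6); Econ(period 3) before OS(period 4); Statistics(period 5) before Physics(period 6); Statistics(period 5) before Algebra(period 7); ML=period 2 in [period 2,period 4]; max 1 per period (cap 1).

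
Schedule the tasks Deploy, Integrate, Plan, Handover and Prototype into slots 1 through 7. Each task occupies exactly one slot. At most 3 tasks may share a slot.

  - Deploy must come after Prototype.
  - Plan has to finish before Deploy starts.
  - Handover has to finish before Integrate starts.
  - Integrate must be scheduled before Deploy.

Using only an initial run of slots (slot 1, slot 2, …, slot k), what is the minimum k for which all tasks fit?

The precedence chain requires at least 3 distinct slots.
With at most 3 per slot and 5 tasks, at least 2 slots are needed.
3 works (last occupied slot: 3): for example Integrate -> 2, Deploy -> 3, Handover -> 1, Prototype -> 1, Plan -> 1.

3 slots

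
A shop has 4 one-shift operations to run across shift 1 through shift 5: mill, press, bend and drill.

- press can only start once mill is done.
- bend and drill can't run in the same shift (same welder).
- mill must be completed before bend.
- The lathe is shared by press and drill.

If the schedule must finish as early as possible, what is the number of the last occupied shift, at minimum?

shift 2

The precedence chain requires at least 2 distinct shifts.
2 works (last occupied shift: shift 2): for example bend=shift 2, press=shift 2, drill=shift 1, mill=shift 1.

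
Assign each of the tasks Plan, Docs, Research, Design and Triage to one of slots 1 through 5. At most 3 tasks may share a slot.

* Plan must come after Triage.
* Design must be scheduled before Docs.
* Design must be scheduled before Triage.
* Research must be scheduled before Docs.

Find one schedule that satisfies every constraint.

Plan=3, Research=1, Triage=2, Docs=2, Design=1

Checking: Triage(2) before Plan(3); Research(1) before Docs(2); Design(1) before Docs(2); Design(1) before Triage(2); max 2 per slot (cap 3).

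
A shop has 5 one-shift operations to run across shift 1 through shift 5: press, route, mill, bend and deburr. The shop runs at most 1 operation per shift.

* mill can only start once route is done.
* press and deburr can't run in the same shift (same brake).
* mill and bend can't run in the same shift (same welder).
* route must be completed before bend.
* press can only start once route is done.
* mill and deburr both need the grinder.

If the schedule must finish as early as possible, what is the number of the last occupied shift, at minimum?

5

The precedence chain requires at least 2 distinct shifts.
With at most 1 per shift and 5 operations, at least 5 shifts are needed.
5 works (last occupied shift: shift 5): for example bend -> shift 4, mill -> shift 3, route -> shift 1, deburr -> shift 5, press -> shift 2.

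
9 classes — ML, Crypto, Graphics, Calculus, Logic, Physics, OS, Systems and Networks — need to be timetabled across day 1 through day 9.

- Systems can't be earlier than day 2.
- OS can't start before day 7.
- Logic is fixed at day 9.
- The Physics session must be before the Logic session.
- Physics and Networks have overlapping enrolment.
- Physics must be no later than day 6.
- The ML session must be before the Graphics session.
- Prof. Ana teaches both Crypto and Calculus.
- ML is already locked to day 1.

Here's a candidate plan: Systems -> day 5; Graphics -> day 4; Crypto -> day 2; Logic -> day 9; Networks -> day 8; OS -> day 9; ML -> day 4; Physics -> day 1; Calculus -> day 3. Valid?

The ML session must be before the Graphics session — violated.
OS can't start before day 7 — holds.
Physics and Networks have overlapping enrolment — holds.
Logic is fixed at day 9 — holds.
ML is already locked to day 1 — violated.
Physics must be no later than day 6 — holds.
Systems can't be earlier than day 2 — holds.
The Physics session must be before the Logic session — holds.
Prof. Ana teaches both Crypto and Calculus — holds.

Invalid. ML is already locked to day 1.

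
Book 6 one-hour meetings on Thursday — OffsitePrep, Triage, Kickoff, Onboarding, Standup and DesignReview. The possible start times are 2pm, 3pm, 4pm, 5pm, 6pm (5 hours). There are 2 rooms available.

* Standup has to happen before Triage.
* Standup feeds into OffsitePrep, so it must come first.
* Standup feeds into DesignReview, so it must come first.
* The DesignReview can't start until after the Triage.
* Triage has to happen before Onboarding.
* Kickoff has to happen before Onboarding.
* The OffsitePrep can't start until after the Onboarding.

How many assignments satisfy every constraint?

33

Splitting on OffsitePrep: it can be 5pm (6), 6pm (27). Listing each branch's schedules as (Triage, Kickoff, Onboarding, Standup, DesignReview):
OffsitePrep=5pm: (3pm,2pm,4pm,2pm,4pm) (3pm,2pm,4pm,2pm,5pm) (3pm,2pm,4pm,2pm,6pm) (3pm,3pm,4pm,2pm,4pm) (3pm,3pm,4pm,2pm,5pm) (3pm,3pm,4pm,2pm,6pm) — 6.
OffsitePrep=6pm: (3pm,2pm,4pm,2pm,4pm) (3pm,2pm,4pm,2pm,5pm) (3pm,2pm,4pm,2pm,6pm) (3pm,2pm,5pm,2pm,4pm) (3pm,2pm,5pm,2pm,5pm) (3pm,2pm,5pm,2pm,6pm) (3pm,3pm,4pm,2pm,4pm) (3pm,3pm,4pm,2pm,5pm) (3pm,3pm,4pm,2pm,6pm) (3pm,3pm,5pm,2pm,4pm) (3pm,3pm,5pm,2pm,5pm) (3pm,3pm,5pm,2pm,6pm) (3pm,4pm,5pm,2pm,4pm) (3pm,4pm,5pm,2pm,5pm) (3pm,4pm,5pm,2pm,6pm) (4pm,2pm,5pm,2pm,5pm) (4pm,2pm,5pm,2pm,6pm) (4pm,2pm,5pm,3pm,5pm) (4pm,2pm,5pm,3pm,6pm) (4pm,3pm,5pm,2pm,5pm) (4pm,3pm,5pm,2pm,6pm) (4pm,3pm,5pm,3pm,5pm) (4pm,3pm,5pm,3pm,6pm) (4pm,4pm,5pm,2pm,5pm) (4pm,4pm,5pm,2pm,6pm) (4pm,4pm,5pm,3pm,5pm) (4pm,4pm,5pm,3pm,6pm) — 27.
Summing: 6 + 27 = 33.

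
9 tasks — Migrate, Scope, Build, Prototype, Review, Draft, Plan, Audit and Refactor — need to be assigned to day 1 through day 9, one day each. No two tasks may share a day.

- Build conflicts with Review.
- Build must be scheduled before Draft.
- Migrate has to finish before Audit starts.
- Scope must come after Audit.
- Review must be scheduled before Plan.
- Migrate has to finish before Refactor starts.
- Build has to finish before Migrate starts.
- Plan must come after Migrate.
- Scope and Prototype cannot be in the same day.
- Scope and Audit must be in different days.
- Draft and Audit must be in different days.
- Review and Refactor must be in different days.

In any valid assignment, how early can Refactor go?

Precedence pushes Refactor to at least day 3.
Refactor at day 3 is achievable: Scope -> day 7; Prototype -> day 9; Migrate -> day 2; Refactor -> day 3; Build -> day 1; Plan -> day 5; Audit -> day 6; Review -> day 4; Draft -> day 8.

day 3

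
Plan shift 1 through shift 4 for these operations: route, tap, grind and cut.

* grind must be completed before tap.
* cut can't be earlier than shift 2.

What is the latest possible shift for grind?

shift 3

Downstream work caps grind at shift 3.
grind at shift 3 is achievable: cut -> shift 2; tap -> shift 4; grind -> shift 3; route -> shift 1.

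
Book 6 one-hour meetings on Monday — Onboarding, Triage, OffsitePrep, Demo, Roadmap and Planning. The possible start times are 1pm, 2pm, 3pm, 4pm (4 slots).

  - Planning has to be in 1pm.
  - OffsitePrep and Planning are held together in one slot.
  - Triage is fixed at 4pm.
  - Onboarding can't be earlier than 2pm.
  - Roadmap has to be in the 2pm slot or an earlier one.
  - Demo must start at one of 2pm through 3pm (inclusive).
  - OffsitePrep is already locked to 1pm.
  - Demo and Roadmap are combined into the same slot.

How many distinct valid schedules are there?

Enumerating: Planning=1pm; Demo=2pm; OffsitePrep=1pm; Onboarding=2pm; Triage=4pm; Roadmap=2pm | Triage -> 4pm; OffsitePrep -> 1pm; Demo -> 2pm; Planning -> 1pm; Roadmap -> 2pm; Onboarding -> 3pm | Demo -> 2pm, Roadmap -> 2pm, Triage -> 4pm, OffsitePrep -> 1pm, Planning -> 1pm, Onboarding -> 4pm.

3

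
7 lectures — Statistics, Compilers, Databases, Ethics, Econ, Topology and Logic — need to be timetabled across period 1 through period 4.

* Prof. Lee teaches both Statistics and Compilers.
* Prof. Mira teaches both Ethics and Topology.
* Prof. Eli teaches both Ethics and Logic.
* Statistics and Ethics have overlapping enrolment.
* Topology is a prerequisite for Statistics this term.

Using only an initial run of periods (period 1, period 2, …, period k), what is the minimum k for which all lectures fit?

3 periods

The precedence chain requires at least 2 distinct periods.
Could 2 periods be enough, i.e. nothing placed later than period 2? No: Statistics must come after Topology (at period 1 or later) → {period 2}; Topology must come before Statistics (at period 2 or earlier) → {period 1}; Ethics can't share with Topology (period 1) → {period 2}; Ethics can't share with Statistics (period 2) → nothing is left.
So 2 periods is not enough.
3 works (last occupied period: period 3): for example Ethics -> period 3, Compilers -> period 1, Statistics -> period 2, Databases -> period 1, Econ -> period 1, Topology -> period 1, Logic -> period 1.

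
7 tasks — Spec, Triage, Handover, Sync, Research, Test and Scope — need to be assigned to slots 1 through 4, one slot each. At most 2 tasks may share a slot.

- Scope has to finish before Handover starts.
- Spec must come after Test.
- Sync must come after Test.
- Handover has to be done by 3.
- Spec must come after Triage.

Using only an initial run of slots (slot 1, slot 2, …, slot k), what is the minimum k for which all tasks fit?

4 slots

The precedence chain requires at least 2 distinct slots.
With at most 2 per slot and 7 tasks, at least 4 slots are needed.
4 works (last occupied slot: 4): for example Research -> 4, Spec -> 3, Sync -> 3, Triage -> 2, Handover -> 2, Scope -> 1, Test -> 1.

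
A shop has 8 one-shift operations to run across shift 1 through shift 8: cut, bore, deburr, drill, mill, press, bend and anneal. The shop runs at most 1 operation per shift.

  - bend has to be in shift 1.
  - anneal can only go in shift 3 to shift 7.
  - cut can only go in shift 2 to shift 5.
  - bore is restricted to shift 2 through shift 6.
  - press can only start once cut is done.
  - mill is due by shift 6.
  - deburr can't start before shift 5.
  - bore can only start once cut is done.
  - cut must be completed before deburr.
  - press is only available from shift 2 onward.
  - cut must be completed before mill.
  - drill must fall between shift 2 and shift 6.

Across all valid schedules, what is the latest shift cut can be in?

shift 4

Cut is available from shift 2; cut's own window allows nothing later than shift 5.
cut at shift 4 is achievable: bend in shift 1, bore in shift 5, drill in shift 2, mill in shift 6, press in shift 8, deburr in shift 7, anneal in shift 3, cut in shift 4.
Nothing later works — the capacity limit rule out every shift after shift 4.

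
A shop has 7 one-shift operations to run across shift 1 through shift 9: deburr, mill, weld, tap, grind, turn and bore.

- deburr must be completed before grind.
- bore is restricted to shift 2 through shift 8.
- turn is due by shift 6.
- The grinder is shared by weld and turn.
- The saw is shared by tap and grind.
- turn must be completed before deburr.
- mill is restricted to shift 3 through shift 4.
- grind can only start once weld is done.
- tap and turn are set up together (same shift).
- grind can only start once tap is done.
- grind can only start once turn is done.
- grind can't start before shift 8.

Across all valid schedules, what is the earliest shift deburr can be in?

Precedence pushes deburr to at least shift 2; downstream work caps deburr at shift 8.
deburr at shift 2 is achievable: mill=shift 3, tap=shift 1, deburr=shift 2, weld=shift 2, turn=shift 1, bore=shift 2, grind=shift 8.

shift 2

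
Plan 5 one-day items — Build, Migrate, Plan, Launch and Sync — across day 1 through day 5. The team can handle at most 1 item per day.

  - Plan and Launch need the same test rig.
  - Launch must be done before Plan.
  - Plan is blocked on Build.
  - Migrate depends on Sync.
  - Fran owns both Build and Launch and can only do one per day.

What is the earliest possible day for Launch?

day 1

Downstream work caps Launch at day 4.
Launch at day 1 is achievable: Migrate=day 5; Plan=day 3; Sync=day 4; Build=day 2; Launch=day 1.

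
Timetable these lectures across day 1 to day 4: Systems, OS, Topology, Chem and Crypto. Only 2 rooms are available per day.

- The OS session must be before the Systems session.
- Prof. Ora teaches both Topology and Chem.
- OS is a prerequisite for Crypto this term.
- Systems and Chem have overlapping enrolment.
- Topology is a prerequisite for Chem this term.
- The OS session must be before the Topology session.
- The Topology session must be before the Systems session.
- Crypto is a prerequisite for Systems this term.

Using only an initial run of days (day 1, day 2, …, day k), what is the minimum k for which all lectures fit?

The precedence chain requires at least 3 distinct days.
With at most 2 per day and 5 lectures, at least 3 days are needed.
Could 3 days be enough, i.e. nothing placed later than day 3? No: Systems must come after Crypto (at day 1 or later) → {day 2, day 3}; Topology must come after OS (at day 1 or later) → {day 2, day 3}; Chem must come after Topology (at day 2 or later) → {day 3}; Topology must come before Chem (at day 3 or earlier) → {day 2}; Systems must come after Topology (at day 2 or later) → {day 3}; Chem can't share with Systems (day 3) → nothing is left.
So 3 days is not enough.
4 works (last occupied day: day 4): for example Crypto in day 2; Topology in day 2; Systems in day 3; Chem in day 4; OS in day 1.

4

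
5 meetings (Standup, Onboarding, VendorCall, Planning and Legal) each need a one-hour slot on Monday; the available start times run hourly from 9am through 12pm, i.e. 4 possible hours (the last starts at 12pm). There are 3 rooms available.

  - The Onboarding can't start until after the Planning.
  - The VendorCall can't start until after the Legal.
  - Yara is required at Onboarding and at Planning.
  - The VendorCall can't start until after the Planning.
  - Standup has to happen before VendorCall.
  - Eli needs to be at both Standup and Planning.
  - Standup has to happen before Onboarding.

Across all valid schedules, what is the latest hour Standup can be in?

Downstream work caps Standup at 11am.
Standup at 11am is achievable: Standup=11am, VendorCall=12pm, Planning=9am, Legal=9am, Onboarding=12pm.

11am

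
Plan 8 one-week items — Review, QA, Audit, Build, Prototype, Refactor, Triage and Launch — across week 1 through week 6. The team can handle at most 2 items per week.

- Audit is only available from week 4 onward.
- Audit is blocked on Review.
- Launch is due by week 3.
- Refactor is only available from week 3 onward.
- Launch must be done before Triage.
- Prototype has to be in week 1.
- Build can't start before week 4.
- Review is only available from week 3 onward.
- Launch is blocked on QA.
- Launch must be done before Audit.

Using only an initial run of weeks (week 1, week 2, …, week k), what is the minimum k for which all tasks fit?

5 weeks

The precedence chain requires at least 3 distinct weeks.
With at most 2 per week and 8 tasks, at least 4 weeks are needed.
Audit can't be placed before week 4, so the schedule must run through at least week 4.
Could 4 weeks be enough, i.e. nothing placed later than week 4? No: Review's window within 4 weeks is {week 3, week 4}; Audit's window within 4 weeks is {week 4}; Build's window within 4 weeks is {week 4}; Refactor's window within 4 weeks is {week 3, week 4}; Launch's window within 4 weeks is {week 1, week 2, week 3}; Triage must come after Launch (at week 1 or later) → {week 2, week 3, week 4}; Launch must come after QA (at week 1 or later) → {week 2, week 3}; Review must come before Audit (at week 4 or earlier) → {week 3}; Refactor can't use week 4, already full with Audit and Build (limit 2) → {week 3}; Triage can't use week 4, already full with Audit and Build (limit 2) → {week 2, week 3}; Triage must come after Launch (at week 2 or later) → {week 3}; that puts Review, Refactor and Triage all in week 3 — more than 2 per week.
So 4 weeks is not enough.
5 works (last occupied week: week 5): for example Audit in week 4; Triage in week 5; QA in week 1; Review in week 3; Build in week 4; Launch in week 2; Refactor in week 3; Prototype in week 1.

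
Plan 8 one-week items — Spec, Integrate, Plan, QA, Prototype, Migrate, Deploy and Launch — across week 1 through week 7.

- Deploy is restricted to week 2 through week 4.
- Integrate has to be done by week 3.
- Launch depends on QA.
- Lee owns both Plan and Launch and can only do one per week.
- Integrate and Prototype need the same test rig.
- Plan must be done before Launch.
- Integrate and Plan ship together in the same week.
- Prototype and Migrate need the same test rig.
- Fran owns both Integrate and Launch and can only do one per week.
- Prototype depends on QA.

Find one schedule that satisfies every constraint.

Integrate in week 1; Deploy in week 2; Plan in week 1; QA in week 1; Migrate in week 1; Prototype in week 2; Spec in week 1; Launch in week 2

Checking: QA(week 1) before Prototype(week 2); Plan(week 1) before Launch(week 2); QA(week 1) before Launch(week 2); Plan(week 1) != Launch(week 2); Integrate(week 1) != Prototype(week 2); Integrate(week 1) != Launch(week 2); Prototype(week 2) != Migrate(week 1); Integrate = Plan = week 1; Deploy=week 2 in [week 2,week 4]; Integrate=week 1 in [week 1,week 3].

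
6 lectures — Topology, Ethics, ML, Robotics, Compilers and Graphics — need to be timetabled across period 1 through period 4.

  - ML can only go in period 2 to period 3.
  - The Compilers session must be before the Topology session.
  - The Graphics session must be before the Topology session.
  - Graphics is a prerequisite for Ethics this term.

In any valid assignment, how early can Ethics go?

period 2

Precedence pushes Ethics to at least period 2.
Ethics at period 2 is achievable: Compilers in period 1, Ethics in period 2, Topology in period 2, Graphics in period 1, Robotics in period 1, ML in period 2.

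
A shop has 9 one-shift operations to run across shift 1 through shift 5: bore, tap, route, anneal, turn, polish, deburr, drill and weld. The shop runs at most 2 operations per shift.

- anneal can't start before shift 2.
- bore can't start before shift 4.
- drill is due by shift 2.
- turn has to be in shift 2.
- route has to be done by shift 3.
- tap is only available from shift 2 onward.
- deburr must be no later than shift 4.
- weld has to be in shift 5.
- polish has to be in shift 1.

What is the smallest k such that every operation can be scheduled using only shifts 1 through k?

With at most 2 per shift and 9 operations, at least 5 shifts are needed.
weld can't be placed before shift 5, so the schedule must run through at least shift 5.
5 works (last occupied shift: shift 5): for example weld=shift 5, deburr=shift 4, anneal=shift 3, polish=shift 1, route=shift 2, tap=shift 3, drill=shift 1, bore=shift 4, turn=shift 2.

5 shifts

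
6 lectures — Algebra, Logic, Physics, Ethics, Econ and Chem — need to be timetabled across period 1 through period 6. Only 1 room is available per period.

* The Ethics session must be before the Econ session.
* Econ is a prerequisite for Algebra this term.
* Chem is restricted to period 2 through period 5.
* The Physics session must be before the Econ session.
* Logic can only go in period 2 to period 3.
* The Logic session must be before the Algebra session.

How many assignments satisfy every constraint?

12

Splitting on Logic: it can be period 2 (6), period 3 (6). Listing each branch's schedules as (Algebra, Physics, Ethics, Econ, Chem) by period number:
Logic=period 2: (6,1,3,4,5) (6,1,3,5,4) (6,1,4,5,3) (6,3,1,4,5) (6,3,1,5,4) (6,4,1,5,3) — 6.
Logic=period 3: (6,1,2,4,5) (6,1,2,5,4) (6,1,4,5,2) (6,2,1,4,5) (6,2,1,5,4) (6,4,1,5,2) — 6.
Summing: 6 + 6 = 12.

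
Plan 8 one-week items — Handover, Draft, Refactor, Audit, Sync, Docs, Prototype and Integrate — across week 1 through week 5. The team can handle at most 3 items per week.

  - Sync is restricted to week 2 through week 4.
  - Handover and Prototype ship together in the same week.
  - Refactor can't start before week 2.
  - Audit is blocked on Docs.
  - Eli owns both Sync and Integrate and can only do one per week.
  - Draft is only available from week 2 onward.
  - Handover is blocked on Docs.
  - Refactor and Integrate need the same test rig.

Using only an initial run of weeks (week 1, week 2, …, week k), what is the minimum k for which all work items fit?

3

The precedence chain requires at least 2 distinct weeks.
With at most 3 per week and 8 work items, at least 3 weeks are needed.
3 works (last occupied week: week 3): for example Prototype=week 3, Audit=week 3, Handover=week 3, Draft=week 2, Refactor=week 2, Integrate=week 1, Docs=week 1, Sync=week 2.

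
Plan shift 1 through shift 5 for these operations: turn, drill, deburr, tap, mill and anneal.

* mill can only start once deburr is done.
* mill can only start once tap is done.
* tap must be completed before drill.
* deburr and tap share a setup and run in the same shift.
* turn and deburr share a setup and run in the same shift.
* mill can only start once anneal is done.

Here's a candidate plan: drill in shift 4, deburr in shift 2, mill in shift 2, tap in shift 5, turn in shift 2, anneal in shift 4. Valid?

No. mill can only start once tap is done is not satisfied.

tap must be completed before drill — violated.
deburr and tap share a setup and run in the same shift — violated.
mill can only start once deburr is done — violated.
mill can only start once anneal is done — violated.
mill can only start once tap is done — violated.
turn and deburr share a setup and run in the same shift — holds.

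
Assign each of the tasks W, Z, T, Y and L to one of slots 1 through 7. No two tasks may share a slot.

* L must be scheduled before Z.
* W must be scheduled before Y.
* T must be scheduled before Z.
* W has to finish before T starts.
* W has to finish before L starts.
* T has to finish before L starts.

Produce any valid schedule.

L -> 3, W -> 1, T -> 2, Z -> 4, Y -> 5

Checking: W(1) before Y(5); T(2) before L(3); W(1) before L(3); W(1) before T(2); T(2) before Z(4); L(3) before Z(4); max 1 per slot (cap 1).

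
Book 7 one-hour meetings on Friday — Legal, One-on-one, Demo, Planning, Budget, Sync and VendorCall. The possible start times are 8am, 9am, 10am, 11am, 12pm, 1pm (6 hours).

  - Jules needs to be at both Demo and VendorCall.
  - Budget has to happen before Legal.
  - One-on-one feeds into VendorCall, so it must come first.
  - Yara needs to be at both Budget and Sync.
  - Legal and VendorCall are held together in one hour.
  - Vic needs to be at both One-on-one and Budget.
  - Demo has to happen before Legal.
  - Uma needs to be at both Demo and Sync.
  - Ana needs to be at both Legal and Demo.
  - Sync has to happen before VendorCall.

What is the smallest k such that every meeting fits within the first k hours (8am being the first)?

3 hours

The precedence chain requires at least 2 distinct hours.
Could 2 hours be enough, i.e. nothing placed later than 9am? No: VendorCall must come after Sync (at 8am or later) → {9am}; Sync must come before VendorCall (at 9am or earlier) → {8am}; Legal must come after Budget (at 8am or later) → {9am}; Demo must come before Legal (at 9am or earlier) → {8am}; Sync can't share with Demo (8am) → nothing is left.
So 2 hours is not enough.
3 works (last occupied hour: 10am): for example One-on-one -> 8am; VendorCall -> 10am; Budget -> 9am; Sync -> 8am; Legal -> 10am; Planning -> 8am; Demo -> 9am.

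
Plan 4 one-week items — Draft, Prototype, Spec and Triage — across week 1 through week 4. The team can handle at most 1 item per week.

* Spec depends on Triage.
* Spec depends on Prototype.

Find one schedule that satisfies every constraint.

Spec=week 3; Draft=week 4; Prototype=week 1; Triage=week 2

Checking: Triage(week 2) before Spec(week 3); Prototype(week 1) before Spec(week 3); max 1 per week (cap 1).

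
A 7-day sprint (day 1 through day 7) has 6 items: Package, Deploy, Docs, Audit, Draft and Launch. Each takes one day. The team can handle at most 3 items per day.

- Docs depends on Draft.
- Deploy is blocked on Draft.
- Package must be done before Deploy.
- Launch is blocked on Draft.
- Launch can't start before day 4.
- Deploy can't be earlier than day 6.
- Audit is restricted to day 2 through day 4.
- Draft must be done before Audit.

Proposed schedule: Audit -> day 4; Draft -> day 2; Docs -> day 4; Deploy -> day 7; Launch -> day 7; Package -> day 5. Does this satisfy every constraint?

Launch is blocked on Draft — holds.
Deploy can't be earlier than day 6 — holds.
Audit is restricted to day 2 through day 4 — holds.
Launch can't start before day 4 — holds.
Package must be done before Deploy — holds.
The team can handle at most 3 items per day — holds.
Deploy is blocked on Draft — holds.
Docs depends on Draft — holds.
Draft must be done before Audit — holds.

Valid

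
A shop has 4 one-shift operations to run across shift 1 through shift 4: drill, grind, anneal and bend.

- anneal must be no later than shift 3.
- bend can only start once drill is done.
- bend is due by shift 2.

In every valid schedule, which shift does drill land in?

Downstream work caps drill at shift 1.
So drill is pinned to shift 1.

shift 1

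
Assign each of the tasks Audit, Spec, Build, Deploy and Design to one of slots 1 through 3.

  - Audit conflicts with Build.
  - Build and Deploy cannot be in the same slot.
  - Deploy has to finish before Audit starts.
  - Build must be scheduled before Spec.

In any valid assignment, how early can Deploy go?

Downstream work caps Deploy at 2.
Deploy at 1 is achievable: Spec in 3, Build in 2, Design in 1, Deploy in 1, Audit in 3.

1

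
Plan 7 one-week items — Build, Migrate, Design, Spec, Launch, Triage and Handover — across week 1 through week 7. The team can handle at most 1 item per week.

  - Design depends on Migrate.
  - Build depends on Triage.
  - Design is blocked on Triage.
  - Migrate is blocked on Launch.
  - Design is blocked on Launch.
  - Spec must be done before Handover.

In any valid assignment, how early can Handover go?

Precedence pushes Handover to at least week 2.
Handover at week 2 is achievable: Design in week 6, Launch in week 3, Handover in week 2, Build in week 7, Triage in week 5, Spec in week 1, Migrate in week 4.

week 2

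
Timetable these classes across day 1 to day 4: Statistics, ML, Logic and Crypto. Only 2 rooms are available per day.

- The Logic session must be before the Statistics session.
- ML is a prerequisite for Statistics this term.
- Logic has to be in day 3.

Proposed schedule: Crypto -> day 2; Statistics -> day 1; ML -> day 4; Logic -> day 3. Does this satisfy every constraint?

ML is a prerequisite for Statistics this term — violated.
Only 2 rooms are available per day — holds.
The Logic session must be before the Statistics session — violated.
Logic has to be in day 3 — holds.

Invalid. ML is a prerequisite for Statistics this term.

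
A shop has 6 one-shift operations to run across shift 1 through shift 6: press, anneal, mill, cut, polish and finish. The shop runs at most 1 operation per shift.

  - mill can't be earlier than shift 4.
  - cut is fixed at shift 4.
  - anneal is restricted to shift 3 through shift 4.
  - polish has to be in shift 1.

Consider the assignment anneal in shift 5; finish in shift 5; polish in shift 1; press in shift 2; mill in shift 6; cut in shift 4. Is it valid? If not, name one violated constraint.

No. anneal is restricted to shift 3 through shift 4 is not satisfied.

The shop runs at most 1 operation per shift — violated.
cut is fixed at shift 4 — holds.
polish has to be in shift 1 — holds.
anneal is restricted to shift 3 through shift 4 — violated.
mill can't be earlier than shift 4 — holds.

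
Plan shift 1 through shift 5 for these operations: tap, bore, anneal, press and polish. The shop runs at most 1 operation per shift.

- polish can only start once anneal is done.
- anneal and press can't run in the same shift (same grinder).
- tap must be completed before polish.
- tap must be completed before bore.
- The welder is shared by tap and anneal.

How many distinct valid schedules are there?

Splitting on tap: it can be shift 1 (12), shift 2 (9), shift 3 (4). Listing each branch's schedules as (bore, anneal, press, polish) by shift number:
tap=shift 1: (2,3,4,5) (2,3,5,4) (2,4,3,5) (3,2,4,5) (3,2,5,4) (3,4,2,5) (4,2,3,5) (4,2,5,3) (4,3,2,5) (5,2,3,4) (5,2,4,3) (5,3,2,4) — 12.
tap=shift 2: (3,1,4,5) (3,1,5,4) (3,4,1,5) (4,1,3,5) (4,1,5,3) (4,3,1,5) (5,1,3,4) (5,1,4,3) (5,3,1,4) — 9.
tap=shift 3: (4,1,2,5) (4,2,1,5) (5,1,2,4) (5,2,1,4) — 4.
Summing: 12 + 9 + 4 = 25.

25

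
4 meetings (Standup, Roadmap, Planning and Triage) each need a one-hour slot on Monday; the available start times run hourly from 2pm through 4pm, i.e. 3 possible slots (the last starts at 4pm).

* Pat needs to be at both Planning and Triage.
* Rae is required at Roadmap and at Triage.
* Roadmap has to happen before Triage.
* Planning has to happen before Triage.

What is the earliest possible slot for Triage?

Precedence pushes Triage to at least 3pm.
Triage at 3pm is achievable: Triage=3pm, Planning=2pm, Roadmap=2pm, Standup=2pm.

3pm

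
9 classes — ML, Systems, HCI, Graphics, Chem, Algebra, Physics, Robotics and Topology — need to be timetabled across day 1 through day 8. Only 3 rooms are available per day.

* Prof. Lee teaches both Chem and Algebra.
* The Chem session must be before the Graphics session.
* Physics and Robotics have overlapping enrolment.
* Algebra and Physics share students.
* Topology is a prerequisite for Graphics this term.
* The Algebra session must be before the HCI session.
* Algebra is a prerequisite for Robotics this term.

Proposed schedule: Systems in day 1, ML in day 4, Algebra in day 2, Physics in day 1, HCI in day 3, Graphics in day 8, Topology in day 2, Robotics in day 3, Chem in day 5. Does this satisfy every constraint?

Algebra is a prerequisite for Robotics this term — holds.
The Algebra session must be before the HCI session — holds.
Algebra and Physics share students — holds.
Physics and Robotics have overlapping enrolment — holds.
The Chem session must be before the Graphics session — holds.
Only 3 rooms are available per day — holds.
Prof. Lee teaches both Chem and Algebra — holds.
Topology is a prerequisite for Graphics this term — holds.

Yes, all constraints hold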